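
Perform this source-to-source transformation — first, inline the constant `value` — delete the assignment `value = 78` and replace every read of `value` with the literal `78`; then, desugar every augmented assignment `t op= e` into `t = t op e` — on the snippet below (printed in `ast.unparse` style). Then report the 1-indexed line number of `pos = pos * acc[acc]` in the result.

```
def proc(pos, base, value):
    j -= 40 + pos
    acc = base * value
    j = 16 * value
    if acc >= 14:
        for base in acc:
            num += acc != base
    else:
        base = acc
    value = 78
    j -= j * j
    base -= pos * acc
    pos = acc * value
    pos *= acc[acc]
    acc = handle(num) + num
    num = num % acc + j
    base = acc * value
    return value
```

13

Transformed code:
def proc(pos, base, value):
    j = j - (40 + pos)
    acc = base * 78
    j = 16 * 78
    if acc >= 14:
        for base in acc:
            num = num + (acc != base)
    else:
        base = acc
    j = j - j * j
    base = base - pos * acc
    pos = acc * 78
    pos = pos * acc[acc]
    acc = handle(num) + num
    num = num % acc + j
    base = acc * 78
    return 78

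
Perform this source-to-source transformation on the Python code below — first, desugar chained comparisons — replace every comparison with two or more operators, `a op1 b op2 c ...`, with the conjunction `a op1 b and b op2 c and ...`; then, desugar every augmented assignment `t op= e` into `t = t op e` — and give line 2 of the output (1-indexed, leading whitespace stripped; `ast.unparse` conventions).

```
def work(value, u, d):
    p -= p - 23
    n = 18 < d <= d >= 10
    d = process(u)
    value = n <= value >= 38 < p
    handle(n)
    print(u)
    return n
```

Transformed code:
def work(value, u, d):
    p = p - (p - 23)
    n = 18 < d and d <= d and (d >= 10)
    d = process(u)
    value = n <= value and value >= 38 and (38 < p)
    handle(n)
    print(u)
    return n

p = p - (p - 23)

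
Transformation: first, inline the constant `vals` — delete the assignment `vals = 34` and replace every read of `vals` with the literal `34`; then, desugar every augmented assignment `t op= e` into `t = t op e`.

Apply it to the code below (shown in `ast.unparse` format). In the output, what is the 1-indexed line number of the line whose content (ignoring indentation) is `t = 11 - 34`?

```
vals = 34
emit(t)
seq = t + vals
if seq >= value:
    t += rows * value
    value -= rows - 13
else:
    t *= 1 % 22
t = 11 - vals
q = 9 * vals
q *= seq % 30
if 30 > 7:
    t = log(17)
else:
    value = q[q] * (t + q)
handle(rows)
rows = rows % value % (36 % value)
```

8

Transformed code:
emit(t)
seq = t + 34
if seq >= value:
    t = t + rows * value
    value = value - (rows - 13)
else:
    t = t * (1 % 22)
t = 11 - 34
q = 9 * 34
q = q * (seq % 30)
if 30 > 7:
    t = log(17)
else:
    value = q[q] * (t + q)
handle(rows)
rows = rows % value % (36 % value)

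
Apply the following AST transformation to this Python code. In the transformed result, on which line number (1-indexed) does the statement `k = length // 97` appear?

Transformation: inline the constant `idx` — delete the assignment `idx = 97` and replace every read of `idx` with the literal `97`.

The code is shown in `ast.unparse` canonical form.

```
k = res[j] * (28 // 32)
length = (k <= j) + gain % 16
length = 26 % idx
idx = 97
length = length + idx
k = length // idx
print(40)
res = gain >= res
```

5

Transformed code:
k = res[j] * (28 // 32)
length = (k <= j) + gain % 16
length = 26 % 97
length = length + 97
k = length // 97
print(40)
res = gain >= res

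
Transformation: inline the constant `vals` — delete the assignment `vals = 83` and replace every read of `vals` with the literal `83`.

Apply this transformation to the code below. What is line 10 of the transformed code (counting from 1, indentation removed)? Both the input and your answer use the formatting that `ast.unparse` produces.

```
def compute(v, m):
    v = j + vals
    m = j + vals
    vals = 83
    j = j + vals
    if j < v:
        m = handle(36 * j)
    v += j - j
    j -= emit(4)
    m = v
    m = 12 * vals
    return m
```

Transformed code:
def compute(v, m):
    v = j + 83
    m = j + 83
    j = j + 83
    if j < v:
        m = handle(36 * j)
    v += j - j
    j -= emit(4)
    m = v
    m = 12 * 83
    return m

m = 12 * 83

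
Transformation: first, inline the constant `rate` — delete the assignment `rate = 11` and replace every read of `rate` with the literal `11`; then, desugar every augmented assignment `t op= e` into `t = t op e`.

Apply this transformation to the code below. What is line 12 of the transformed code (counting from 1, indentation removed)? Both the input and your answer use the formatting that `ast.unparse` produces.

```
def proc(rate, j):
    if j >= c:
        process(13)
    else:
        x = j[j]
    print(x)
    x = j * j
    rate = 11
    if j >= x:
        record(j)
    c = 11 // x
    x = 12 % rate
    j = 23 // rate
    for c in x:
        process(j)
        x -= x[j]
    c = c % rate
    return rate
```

j = 23 // 11

Transformed code:
def proc(rate, j):
    if j >= c:
        process(13)
    else:
        x = j[j]
    print(x)
    x = j * j
    if j >= x:
        record(j)
    c = 11 // x
    x = 12 % 11
    j = 23 // 11
    for c in x:
        process(j)
        x = x - x[j]
    c = c % 11
    return 11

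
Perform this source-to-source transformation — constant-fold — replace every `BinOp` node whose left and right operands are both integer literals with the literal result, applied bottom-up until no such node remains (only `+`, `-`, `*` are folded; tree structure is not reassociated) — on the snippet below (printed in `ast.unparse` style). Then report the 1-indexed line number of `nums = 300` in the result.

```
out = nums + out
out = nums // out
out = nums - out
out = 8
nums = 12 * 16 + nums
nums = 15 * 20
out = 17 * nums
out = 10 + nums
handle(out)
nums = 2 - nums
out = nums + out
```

Transformed code:
out = nums + out
out = nums // out
out = nums - out
out = 8
nums = 192 + nums
nums = 300
out = 17 * nums
out = 10 + nums
handle(out)
nums = 2 - nums
out = nums + out

6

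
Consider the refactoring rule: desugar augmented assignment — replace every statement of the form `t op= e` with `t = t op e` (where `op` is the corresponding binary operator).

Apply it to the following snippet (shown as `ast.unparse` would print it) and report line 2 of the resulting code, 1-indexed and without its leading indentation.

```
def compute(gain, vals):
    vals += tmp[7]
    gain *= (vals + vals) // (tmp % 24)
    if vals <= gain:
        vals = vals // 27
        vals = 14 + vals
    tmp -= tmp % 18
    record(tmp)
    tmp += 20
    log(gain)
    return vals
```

Transformed code:
def compute(gain, vals):
    vals = vals + tmp[7]
    gain = gain * ((vals + vals) // (tmp % 24))
    if vals <= gain:
        vals = vals // 27
        vals = 14 + vals
    tmp = tmp - tmp % 18
    record(tmp)
    tmp = tmp + 20
    log(gain)
    return vals

vals = vals + tmp[7]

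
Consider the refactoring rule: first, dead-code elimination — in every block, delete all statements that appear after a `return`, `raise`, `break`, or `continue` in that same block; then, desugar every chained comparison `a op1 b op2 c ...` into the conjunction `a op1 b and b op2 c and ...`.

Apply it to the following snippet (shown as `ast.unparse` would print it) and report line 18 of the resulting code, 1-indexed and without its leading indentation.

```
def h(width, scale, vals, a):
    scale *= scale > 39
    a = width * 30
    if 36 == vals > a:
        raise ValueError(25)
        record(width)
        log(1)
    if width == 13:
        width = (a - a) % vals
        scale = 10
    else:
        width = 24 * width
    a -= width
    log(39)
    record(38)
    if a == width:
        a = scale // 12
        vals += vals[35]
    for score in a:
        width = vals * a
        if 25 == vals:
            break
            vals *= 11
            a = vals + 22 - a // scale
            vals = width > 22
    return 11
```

Transformed code:
def h(width, scale, vals, a):
    scale *= scale > 39
    a = width * 30
    if 36 == vals and vals > a:
        raise ValueError(25)
    if width == 13:
        width = (a - a) % vals
        scale = 10
    else:
        width = 24 * width
    a -= width
    log(39)
    record(38)
    if a == width:
        a = scale // 12
        vals += vals[35]
    for score in a:
        width = vals * a
        if 25 == vals:
            break
    return 11

width = vals * a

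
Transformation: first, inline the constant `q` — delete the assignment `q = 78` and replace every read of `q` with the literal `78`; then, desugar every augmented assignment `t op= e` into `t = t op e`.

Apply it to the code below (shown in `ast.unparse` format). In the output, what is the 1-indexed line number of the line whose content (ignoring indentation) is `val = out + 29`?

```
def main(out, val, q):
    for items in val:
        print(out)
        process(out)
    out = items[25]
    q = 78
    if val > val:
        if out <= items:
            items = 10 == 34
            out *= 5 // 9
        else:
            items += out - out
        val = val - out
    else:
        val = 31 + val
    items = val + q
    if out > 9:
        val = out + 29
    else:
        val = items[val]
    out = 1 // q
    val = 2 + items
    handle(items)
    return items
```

Transformed code:
def main(out, val, q):
    for items in val:
        print(out)
        process(out)
    out = items[25]
    if val > val:
        if out <= items:
            items = 10 == 34
            out = out * (5 // 9)
        else:
            items = items + (out - out)
        val = val - out
    else:
        val = 31 + val
    items = val + 78
    if out > 9:
        val = out + 29
    else:
        val = items[val]
    out = 1 // 78
    val = 2 + items
    handle(items)
    return items

17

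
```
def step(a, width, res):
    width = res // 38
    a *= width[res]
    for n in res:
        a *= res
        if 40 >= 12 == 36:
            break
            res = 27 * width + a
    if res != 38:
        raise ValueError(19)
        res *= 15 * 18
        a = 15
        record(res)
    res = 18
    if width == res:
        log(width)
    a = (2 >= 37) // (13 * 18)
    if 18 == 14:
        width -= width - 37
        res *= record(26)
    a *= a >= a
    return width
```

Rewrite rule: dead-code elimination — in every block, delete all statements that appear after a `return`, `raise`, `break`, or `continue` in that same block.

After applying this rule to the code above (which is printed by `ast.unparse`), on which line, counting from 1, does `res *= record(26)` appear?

Transformed code:
def step(a, width, res):
    width = res // 38
    a *= width[res]
    for n in res:
        a *= res
        if 40 >= 12 == 36:
            break
    if res != 38:
        raise ValueError(19)
    res = 18
    if width == res:
        log(width)
    a = (2 >= 37) // (13 * 18)
    if 18 == 14:
        width -= width - 37
        res *= record(26)
    a *= a >= a
    return width

16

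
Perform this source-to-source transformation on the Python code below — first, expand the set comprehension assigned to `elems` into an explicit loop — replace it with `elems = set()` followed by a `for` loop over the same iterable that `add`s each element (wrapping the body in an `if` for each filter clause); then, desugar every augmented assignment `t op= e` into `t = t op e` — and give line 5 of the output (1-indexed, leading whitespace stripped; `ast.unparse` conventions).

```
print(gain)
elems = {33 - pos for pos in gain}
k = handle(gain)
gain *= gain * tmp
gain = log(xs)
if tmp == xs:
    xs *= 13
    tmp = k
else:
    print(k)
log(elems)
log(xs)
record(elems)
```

k = handle(gain)

Transformed code:
print(gain)
elems = set()
for pos in gain:
    elems.add(33 - pos)
k = handle(gain)
gain = gain * (gain * tmp)
gain = log(xs)
if tmp == xs:
    xs = xs * 13
    tmp = k
else:
    print(k)
log(elems)
log(xs)
record(elems)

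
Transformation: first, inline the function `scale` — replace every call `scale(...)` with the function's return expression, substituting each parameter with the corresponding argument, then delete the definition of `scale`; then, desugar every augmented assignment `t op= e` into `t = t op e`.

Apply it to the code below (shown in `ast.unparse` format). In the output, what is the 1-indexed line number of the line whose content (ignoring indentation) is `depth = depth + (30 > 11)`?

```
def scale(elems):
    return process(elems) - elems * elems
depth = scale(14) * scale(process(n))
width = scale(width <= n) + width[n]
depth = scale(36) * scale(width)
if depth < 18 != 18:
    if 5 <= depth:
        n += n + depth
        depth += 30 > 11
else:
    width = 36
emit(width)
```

Transformed code:
depth = (process(14) - 14 * 14) * (process(process(n)) - process(n) * process(n))
width = process(width <= n) - (width <= n) * (width <= n) + width[n]
depth = (process(36) - 36 * 36) * (process(width) - width * width)
if depth < 18 != 18:
    if 5 <= depth:
        n = n + (n + depth)
        depth = depth + (30 > 11)
else:
    width = 36
emit(width)

7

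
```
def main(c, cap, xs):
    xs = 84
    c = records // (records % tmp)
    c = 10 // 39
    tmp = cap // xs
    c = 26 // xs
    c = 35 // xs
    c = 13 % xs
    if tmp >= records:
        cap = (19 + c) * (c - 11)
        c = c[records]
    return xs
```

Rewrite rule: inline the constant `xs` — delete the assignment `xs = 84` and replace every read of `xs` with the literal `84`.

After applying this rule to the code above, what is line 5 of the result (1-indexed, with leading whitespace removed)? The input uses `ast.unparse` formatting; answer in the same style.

Transformed code:
def main(c, cap, xs):
    c = records // (records % tmp)
    c = 10 // 39
    tmp = cap // 84
    c = 26 // 84
    c = 35 // 84
    c = 13 % 84
    if tmp >= records:
        cap = (19 + c) * (c - 11)
        c = c[records]
    return 84

c = 26 // 84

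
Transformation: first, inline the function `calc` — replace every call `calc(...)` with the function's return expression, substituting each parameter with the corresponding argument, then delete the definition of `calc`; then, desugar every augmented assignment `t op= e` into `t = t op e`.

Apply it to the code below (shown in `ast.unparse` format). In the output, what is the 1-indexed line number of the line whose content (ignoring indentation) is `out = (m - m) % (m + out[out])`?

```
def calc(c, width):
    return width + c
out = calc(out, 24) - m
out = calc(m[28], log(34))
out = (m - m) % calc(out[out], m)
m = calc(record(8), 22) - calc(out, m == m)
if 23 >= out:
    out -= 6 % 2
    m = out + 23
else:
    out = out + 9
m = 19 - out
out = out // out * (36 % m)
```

3

Transformed code:
out = 24 + out - m
out = log(34) + m[28]
out = (m - m) % (m + out[out])
m = 22 + record(8) - ((m == m) + out)
if 23 >= out:
    out = out - 6 % 2
    m = out + 23
else:
    out = out + 9
m = 19 - out
out = out // out * (36 % m)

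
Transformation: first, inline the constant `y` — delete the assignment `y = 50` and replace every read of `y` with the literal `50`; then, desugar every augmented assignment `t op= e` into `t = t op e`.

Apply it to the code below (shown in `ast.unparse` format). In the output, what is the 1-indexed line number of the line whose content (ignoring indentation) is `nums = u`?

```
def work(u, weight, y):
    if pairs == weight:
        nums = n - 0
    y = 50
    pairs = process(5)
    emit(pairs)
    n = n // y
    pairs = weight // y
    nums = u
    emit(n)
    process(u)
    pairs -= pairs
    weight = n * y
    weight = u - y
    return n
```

Transformed code:
def work(u, weight, y):
    if pairs == weight:
        nums = n - 0
    pairs = process(5)
    emit(pairs)
    n = n // 50
    pairs = weight // 50
    nums = u
    emit(n)
    process(u)
    pairs = pairs - pairs
    weight = n * 50
    weight = u - 50
    return n

8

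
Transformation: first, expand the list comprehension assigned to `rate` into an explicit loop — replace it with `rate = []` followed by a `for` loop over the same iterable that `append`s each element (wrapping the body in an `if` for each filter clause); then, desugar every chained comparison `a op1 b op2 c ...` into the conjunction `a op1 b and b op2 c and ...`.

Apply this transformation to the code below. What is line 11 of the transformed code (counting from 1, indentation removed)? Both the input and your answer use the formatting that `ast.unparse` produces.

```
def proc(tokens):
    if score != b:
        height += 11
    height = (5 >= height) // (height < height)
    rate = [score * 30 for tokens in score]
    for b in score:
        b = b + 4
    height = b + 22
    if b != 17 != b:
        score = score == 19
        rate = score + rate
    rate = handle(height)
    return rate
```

Transformed code:
def proc(tokens):
    if score != b:
        height += 11
    height = (5 >= height) // (height < height)
    rate = []
    for tokens in score:
        rate.append(score * 30)
    for b in score:
        b = b + 4
    height = b + 22
    if b != 17 and 17 != b:
        score = score == 19
        rate = score + rate
    rate = handle(height)
    return rate

if b != 17 and 17 != b:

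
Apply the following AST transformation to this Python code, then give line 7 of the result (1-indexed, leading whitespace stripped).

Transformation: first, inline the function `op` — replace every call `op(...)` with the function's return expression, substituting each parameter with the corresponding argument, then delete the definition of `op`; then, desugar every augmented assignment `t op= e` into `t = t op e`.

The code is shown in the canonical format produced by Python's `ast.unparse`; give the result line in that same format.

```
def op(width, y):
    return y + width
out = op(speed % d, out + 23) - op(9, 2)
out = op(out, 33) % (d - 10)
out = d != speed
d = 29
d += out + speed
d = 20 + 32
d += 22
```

d = d + 22

Transformed code:
out = out + 23 + speed % d - (2 + 9)
out = (33 + out) % (d - 10)
out = d != speed
d = 29
d = d + (out + speed)
d = 20 + 32
d = d + 22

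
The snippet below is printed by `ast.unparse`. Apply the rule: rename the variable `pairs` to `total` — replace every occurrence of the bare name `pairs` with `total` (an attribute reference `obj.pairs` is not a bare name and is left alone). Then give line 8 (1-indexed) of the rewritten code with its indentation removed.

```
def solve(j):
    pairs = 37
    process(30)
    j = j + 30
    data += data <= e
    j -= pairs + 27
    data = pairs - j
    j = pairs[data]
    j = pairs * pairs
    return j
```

j = total[data]

Transformed code:
def solve(j):
    total = 37
    process(30)
    j = j + 30
    data += data <= e
    j -= total + 27
    data = total - j
    j = total[data]
    j = total * total
    return j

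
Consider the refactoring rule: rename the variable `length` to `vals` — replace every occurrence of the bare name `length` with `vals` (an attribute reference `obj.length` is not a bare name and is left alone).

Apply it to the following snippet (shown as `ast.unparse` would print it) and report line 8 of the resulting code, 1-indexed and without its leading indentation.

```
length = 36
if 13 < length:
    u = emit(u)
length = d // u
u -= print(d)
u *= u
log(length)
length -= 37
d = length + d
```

vals -= 37

Transformed code:
vals = 36
if 13 < vals:
    u = emit(u)
vals = d // u
u -= print(d)
u *= u
log(vals)
vals -= 37
d = vals + d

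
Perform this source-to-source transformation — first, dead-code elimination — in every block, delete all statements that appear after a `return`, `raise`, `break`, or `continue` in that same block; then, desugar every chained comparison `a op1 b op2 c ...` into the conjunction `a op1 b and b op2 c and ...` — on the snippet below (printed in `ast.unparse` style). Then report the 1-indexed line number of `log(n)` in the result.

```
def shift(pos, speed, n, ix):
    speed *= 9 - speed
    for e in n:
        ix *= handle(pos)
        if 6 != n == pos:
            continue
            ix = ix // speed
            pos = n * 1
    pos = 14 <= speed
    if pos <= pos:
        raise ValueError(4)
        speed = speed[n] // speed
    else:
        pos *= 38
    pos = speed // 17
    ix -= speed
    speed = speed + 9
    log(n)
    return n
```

Transformed code:
def shift(pos, speed, n, ix):
    speed *= 9 - speed
    for e in n:
        ix *= handle(pos)
        if 6 != n and n == pos:
            continue
    pos = 14 <= speed
    if pos <= pos:
        raise ValueError(4)
    else:
        pos *= 38
    pos = speed // 17
    ix -= speed
    speed = speed + 9
    log(n)
    return n

15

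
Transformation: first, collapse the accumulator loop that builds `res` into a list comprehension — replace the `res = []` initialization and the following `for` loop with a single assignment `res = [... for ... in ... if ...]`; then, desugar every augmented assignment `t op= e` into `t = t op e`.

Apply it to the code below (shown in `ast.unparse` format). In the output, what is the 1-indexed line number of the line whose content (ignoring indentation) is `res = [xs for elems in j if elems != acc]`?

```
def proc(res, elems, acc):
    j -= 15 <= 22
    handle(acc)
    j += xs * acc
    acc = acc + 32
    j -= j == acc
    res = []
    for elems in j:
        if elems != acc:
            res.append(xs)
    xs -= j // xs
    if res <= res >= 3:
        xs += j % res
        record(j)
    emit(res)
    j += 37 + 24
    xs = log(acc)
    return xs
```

Transformed code:
def proc(res, elems, acc):
    j = j - (15 <= 22)
    handle(acc)
    j = j + xs * acc
    acc = acc + 32
    j = j - (j == acc)
    res = [xs for elems in j if elems != acc]
    xs = xs - j // xs
    if res <= res >= 3:
        xs = xs + j % res
        record(j)
    emit(res)
    j = j + (37 + 24)
    xs = log(acc)
    return xs

7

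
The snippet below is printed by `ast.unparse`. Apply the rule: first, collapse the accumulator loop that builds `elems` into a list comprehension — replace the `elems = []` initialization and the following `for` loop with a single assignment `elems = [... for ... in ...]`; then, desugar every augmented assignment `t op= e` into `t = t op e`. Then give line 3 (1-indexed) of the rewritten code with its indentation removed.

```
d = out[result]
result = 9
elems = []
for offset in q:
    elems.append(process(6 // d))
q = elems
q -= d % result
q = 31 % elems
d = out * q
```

Transformed code:
d = out[result]
result = 9
elems = [process(6 // d) for offset in q]
q = elems
q = q - d % result
q = 31 % elems
d = out * q

elems = [process(6 // d) for offset in q]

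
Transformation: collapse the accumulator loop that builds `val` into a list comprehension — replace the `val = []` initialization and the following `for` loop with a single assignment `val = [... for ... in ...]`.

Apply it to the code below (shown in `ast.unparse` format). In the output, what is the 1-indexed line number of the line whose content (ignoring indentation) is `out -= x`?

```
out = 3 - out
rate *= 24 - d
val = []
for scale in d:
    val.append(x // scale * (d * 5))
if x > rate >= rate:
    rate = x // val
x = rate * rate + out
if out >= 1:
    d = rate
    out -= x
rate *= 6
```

9

Transformed code:
out = 3 - out
rate *= 24 - d
val = [x // scale * (d * 5) for scale in d]
if x > rate >= rate:
    rate = x // val
x = rate * rate + out
if out >= 1:
    d = rate
    out -= x
rate *= 6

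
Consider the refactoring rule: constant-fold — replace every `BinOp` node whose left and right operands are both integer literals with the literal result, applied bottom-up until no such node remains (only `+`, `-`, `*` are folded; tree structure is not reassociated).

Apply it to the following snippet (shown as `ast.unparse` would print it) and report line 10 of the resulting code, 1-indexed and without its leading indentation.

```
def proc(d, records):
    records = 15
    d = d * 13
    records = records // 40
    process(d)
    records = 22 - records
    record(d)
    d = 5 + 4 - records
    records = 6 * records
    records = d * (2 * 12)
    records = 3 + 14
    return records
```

Transformed code:
def proc(d, records):
    records = 15
    d = d * 13
    records = records // 40
    process(d)
    records = 22 - records
    record(d)
    d = 9 - records
    records = 6 * records
    records = d * 24
    records = 17
    return records

records = d * 24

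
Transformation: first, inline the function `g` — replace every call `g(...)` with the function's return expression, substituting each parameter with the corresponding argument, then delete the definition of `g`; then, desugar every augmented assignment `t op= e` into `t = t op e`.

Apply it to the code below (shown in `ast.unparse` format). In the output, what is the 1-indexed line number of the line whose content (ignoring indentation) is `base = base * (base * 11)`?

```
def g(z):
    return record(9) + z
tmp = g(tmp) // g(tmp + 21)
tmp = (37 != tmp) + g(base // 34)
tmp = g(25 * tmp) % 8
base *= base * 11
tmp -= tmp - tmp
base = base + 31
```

Transformed code:
tmp = (record(9) + tmp) // (record(9) + (tmp + 21))
tmp = (37 != tmp) + (record(9) + base // 34)
tmp = (record(9) + 25 * tmp) % 8
base = base * (base * 11)
tmp = tmp - (tmp - tmp)
base = base + 31

4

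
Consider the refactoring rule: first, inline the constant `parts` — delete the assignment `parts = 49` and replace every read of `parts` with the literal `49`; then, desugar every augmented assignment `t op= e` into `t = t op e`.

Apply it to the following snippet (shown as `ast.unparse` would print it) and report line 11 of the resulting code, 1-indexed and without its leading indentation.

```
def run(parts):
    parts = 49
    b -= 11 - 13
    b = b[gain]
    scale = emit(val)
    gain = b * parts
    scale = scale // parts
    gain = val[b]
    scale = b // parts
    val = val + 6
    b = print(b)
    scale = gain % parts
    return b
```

scale = gain % 49

Transformed code:
def run(parts):
    b = b - (11 - 13)
    b = b[gain]
    scale = emit(val)
    gain = b * 49
    scale = scale // 49
    gain = val[b]
    scale = b // 49
    val = val + 6
    b = print(b)
    scale = gain % 49
    return b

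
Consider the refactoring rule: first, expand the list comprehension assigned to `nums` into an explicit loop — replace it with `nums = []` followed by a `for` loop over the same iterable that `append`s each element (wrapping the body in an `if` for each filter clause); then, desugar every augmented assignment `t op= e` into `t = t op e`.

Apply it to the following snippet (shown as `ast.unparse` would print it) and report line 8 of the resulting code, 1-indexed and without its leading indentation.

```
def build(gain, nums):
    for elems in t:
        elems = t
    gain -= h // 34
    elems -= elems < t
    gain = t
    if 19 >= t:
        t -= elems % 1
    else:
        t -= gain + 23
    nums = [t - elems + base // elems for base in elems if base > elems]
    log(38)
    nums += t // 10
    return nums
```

Transformed code:
def build(gain, nums):
    for elems in t:
        elems = t
    gain = gain - h // 34
    elems = elems - (elems < t)
    gain = t
    if 19 >= t:
        t = t - elems % 1
    else:
        t = t - (gain + 23)
    nums = []
    for base in elems:
        if base > elems:
            nums.append(t - elems + base // elems)
    log(38)
    nums = nums + t // 10
    return nums

t = t - elems % 1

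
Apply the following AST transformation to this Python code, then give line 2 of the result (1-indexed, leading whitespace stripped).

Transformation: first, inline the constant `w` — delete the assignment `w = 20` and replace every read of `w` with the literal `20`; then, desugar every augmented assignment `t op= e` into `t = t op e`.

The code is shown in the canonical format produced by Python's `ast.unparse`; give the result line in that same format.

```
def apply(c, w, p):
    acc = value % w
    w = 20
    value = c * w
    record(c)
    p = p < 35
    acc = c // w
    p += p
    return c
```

Transformed code:
def apply(c, w, p):
    acc = value % 20
    value = c * 20
    record(c)
    p = p < 35
    acc = c // 20
    p = p + p
    return c

acc = value % 20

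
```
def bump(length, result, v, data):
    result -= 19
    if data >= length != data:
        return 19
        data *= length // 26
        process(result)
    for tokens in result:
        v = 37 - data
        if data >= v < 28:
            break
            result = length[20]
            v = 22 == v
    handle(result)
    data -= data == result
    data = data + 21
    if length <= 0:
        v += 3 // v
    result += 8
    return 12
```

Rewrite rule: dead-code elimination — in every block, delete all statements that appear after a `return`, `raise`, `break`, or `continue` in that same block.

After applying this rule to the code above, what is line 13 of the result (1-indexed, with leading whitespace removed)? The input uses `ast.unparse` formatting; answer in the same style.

v += 3 // v

Transformed code:
def bump(length, result, v, data):
    result -= 19
    if data >= length != data:
        return 19
    for tokens in result:
        v = 37 - data
        if data >= v < 28:
            break
    handle(result)
    data -= data == result
    data = data + 21
    if length <= 0:
        v += 3 // v
    result += 8
    return 12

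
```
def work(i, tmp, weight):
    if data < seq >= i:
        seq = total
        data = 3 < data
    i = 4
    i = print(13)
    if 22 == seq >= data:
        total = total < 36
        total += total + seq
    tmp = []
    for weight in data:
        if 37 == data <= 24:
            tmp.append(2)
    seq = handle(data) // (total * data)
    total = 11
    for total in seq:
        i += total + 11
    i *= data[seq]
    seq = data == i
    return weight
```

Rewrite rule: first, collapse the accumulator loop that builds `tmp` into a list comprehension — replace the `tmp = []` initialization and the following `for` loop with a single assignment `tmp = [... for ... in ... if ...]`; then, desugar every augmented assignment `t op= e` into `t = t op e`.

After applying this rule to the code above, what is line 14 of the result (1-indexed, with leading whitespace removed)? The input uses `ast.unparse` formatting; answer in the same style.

i = i + (total + 11)

Transformed code:
def work(i, tmp, weight):
    if data < seq >= i:
        seq = total
        data = 3 < data
    i = 4
    i = print(13)
    if 22 == seq >= data:
        total = total < 36
        total = total + (total + seq)
    tmp = [2 for weight in data if 37 == data <= 24]
    seq = handle(data) // (total * data)
    total = 11
    for total in seq:
        i = i + (total + 11)
    i = i * data[seq]
    seq = data == i
    return weight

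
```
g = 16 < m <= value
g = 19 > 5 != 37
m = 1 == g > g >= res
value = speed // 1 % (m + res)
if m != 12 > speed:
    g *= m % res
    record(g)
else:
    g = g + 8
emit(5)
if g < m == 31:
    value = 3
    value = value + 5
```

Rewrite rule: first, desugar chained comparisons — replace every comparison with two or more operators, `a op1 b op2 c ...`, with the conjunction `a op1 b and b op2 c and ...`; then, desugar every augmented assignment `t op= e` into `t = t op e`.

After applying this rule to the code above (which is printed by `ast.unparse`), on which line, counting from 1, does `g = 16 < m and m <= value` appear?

Transformed code:
g = 16 < m and m <= value
g = 19 > 5 and 5 != 37
m = 1 == g and g > g and (g >= res)
value = speed // 1 % (m + res)
if m != 12 and 12 > speed:
    g = g * (m % res)
    record(g)
else:
    g = g + 8
emit(5)
if g < m and m == 31:
    value = 3
    value = value + 5

1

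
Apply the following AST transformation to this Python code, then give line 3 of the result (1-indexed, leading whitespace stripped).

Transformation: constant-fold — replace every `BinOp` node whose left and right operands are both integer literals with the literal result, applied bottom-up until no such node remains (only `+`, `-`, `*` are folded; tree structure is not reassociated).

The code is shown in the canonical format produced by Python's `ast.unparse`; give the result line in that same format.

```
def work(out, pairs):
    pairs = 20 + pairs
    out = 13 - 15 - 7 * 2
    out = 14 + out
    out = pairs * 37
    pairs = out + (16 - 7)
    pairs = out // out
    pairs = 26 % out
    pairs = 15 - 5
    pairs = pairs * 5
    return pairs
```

out = -16

Transformed code:
def work(out, pairs):
    pairs = 20 + pairs
    out = -16
    out = 14 + out
    out = pairs * 37
    pairs = out + 9
    pairs = out // out
    pairs = 26 % out
    pairs = 10
    pairs = pairs * 5
    return pairs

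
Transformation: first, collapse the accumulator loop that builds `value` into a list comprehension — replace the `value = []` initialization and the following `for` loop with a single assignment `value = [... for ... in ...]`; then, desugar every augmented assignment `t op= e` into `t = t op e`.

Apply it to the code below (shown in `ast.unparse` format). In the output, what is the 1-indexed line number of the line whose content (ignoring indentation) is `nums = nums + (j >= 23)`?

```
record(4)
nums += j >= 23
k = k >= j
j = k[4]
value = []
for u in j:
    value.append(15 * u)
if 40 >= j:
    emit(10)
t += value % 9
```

2

Transformed code:
record(4)
nums = nums + (j >= 23)
k = k >= j
j = k[4]
value = [15 * u for u in j]
if 40 >= j:
    emit(10)
t = t + value % 9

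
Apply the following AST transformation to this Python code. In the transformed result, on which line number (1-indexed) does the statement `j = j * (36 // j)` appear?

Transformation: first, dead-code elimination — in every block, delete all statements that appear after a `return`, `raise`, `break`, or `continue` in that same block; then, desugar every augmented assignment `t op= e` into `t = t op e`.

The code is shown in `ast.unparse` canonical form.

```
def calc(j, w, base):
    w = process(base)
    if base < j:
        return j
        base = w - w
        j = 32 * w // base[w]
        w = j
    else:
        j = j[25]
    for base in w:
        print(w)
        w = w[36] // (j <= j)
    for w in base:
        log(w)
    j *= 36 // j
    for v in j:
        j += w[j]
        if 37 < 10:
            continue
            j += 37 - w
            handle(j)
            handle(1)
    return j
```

12

Transformed code:
def calc(j, w, base):
    w = process(base)
    if base < j:
        return j
    else:
        j = j[25]
    for base in w:
        print(w)
        w = w[36] // (j <= j)
    for w in base:
        log(w)
    j = j * (36 // j)
    for v in j:
        j = j + w[j]
        if 37 < 10:
            continue
    return j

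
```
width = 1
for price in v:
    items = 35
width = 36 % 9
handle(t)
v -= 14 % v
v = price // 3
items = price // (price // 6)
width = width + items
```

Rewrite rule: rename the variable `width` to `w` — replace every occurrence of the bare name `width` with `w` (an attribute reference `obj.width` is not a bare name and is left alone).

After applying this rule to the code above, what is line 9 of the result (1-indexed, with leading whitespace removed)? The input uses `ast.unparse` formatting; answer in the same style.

w = w + items

Transformed code:
w = 1
for price in v:
    items = 35
w = 36 % 9
handle(t)
v -= 14 % v
v = price // 3
items = price // (price // 6)
w = w + items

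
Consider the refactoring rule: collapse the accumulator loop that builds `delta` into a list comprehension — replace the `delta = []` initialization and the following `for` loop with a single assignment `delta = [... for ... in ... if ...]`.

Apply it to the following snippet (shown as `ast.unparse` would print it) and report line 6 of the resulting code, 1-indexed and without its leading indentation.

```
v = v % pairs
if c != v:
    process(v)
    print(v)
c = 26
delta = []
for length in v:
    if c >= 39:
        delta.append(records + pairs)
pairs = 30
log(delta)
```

Transformed code:
v = v % pairs
if c != v:
    process(v)
    print(v)
c = 26
delta = [records + pairs for length in v if c >= 39]
pairs = 30
log(delta)

delta = [records + pairs for length in v if c >= 39]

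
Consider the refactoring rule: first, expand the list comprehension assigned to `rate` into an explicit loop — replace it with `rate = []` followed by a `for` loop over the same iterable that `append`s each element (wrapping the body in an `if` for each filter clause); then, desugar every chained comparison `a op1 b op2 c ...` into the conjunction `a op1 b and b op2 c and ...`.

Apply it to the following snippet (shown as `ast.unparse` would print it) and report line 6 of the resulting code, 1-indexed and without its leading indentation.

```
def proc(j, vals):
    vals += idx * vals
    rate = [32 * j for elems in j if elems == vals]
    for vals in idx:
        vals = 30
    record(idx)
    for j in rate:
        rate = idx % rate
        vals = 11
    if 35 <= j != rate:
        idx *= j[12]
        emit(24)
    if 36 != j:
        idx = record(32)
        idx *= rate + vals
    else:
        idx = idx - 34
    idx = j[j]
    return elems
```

rate.append(32 * j)

Transformed code:
def proc(j, vals):
    vals += idx * vals
    rate = []
    for elems in j:
        if elems == vals:
            rate.append(32 * j)
    for vals in idx:
        vals = 30
    record(idx)
    for j in rate:
        rate = idx % rate
        vals = 11
    if 35 <= j and j != rate:
        idx *= j[12]
        emit(24)
    if 36 != j:
        idx = record(32)
        idx *= rate + vals
    else:
        idx = idx - 34
    idx = j[j]
    return elems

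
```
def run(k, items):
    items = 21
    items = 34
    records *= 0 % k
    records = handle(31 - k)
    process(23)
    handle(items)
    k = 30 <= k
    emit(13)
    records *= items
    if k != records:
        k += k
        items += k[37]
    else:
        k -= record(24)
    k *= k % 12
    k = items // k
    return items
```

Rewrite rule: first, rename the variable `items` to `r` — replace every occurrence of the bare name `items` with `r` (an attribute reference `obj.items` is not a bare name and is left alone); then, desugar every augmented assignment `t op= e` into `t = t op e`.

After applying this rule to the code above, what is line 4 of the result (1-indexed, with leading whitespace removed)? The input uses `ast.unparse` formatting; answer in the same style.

records = records * (0 % k)

Transformed code:
def run(k, r):
    r = 21
    r = 34
    records = records * (0 % k)
    records = handle(31 - k)
    process(23)
    handle(r)
    k = 30 <= k
    emit(13)
    records = records * r
    if k != records:
        k = k + k
        r = r + k[37]
    else:
        k = k - record(24)
    k = k * (k % 12)
    k = r // k
    return r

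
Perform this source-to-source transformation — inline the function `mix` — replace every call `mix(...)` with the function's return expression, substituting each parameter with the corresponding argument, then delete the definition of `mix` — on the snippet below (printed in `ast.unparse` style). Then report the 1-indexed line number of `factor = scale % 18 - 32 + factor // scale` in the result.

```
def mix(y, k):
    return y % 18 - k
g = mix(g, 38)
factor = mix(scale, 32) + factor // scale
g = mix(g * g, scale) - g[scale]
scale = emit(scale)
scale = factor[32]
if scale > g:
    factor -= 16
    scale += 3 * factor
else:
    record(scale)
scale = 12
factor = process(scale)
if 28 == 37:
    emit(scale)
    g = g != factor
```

2

Transformed code:
g = g % 18 - 38
factor = scale % 18 - 32 + factor // scale
g = g * g % 18 - scale - g[scale]
scale = emit(scale)
scale = factor[32]
if scale > g:
    factor -= 16
    scale += 3 * factor
else:
    record(scale)
scale = 12
factor = process(scale)
if 28 == 37:
    emit(scale)
    g = g != factor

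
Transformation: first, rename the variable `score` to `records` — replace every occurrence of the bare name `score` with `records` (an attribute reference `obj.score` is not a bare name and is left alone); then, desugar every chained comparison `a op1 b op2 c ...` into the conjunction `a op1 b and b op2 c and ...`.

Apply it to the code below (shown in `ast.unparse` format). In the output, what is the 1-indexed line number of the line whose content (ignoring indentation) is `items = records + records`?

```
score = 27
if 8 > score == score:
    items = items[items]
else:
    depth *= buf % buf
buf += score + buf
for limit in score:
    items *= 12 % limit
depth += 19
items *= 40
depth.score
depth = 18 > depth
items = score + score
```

13

Transformed code:
records = 27
if 8 > records and records == records:
    items = items[items]
else:
    depth *= buf % buf
buf += records + buf
for limit in records:
    items *= 12 % limit
depth += 19
items *= 40
depth.score
depth = 18 > depth
items = records + records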